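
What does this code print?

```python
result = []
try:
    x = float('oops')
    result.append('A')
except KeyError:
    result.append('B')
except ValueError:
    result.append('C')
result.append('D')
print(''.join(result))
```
CD

ValueError is caught by its specific handler, not KeyError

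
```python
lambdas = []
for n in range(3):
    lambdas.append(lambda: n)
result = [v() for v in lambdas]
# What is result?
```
[2, 2, 2]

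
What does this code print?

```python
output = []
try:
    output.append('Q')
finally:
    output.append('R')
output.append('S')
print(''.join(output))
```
QRS

try/finally without except, no exception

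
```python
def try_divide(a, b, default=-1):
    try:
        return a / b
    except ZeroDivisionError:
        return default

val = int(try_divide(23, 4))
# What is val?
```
5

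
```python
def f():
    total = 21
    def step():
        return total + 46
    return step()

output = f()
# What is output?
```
67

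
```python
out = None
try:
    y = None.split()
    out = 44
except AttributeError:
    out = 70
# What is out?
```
70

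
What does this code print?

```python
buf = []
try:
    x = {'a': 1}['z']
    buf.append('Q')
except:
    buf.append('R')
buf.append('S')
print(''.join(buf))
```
RS

Exception raised in try, caught by bare except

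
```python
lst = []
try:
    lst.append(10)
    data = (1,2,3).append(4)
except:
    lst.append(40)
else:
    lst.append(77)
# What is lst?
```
[10, 40]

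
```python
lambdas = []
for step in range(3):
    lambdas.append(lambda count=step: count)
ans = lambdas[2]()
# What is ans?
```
2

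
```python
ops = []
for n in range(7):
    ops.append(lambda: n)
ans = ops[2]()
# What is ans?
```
6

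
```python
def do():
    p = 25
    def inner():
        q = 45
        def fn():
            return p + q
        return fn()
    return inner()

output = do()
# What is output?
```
70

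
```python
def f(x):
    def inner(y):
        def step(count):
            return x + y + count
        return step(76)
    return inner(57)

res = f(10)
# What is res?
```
143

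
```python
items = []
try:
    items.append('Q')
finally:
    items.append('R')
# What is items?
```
['Q', 'R']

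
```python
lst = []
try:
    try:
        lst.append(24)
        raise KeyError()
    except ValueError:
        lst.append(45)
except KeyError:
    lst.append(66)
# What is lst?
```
[24, 66]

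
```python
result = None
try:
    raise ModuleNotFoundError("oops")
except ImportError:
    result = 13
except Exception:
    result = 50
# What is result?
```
13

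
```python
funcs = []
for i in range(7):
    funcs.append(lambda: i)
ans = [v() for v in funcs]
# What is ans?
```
[6, 6, 6, 6, 6, 6, 6]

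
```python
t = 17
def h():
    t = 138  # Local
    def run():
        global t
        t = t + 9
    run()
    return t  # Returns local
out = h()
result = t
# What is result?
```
26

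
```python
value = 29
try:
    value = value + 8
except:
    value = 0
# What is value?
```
37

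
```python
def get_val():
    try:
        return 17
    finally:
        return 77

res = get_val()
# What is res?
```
77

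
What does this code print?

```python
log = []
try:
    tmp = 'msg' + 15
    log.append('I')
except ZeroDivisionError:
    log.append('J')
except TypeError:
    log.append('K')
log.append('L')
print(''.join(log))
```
KL

TypeError is caught by its specific handler, not ZeroDivisionError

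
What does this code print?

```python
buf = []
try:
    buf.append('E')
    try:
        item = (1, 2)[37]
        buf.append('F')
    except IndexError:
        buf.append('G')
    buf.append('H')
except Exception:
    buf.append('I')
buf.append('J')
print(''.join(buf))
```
EGHJ

Inner exception caught by inner handler, outer continues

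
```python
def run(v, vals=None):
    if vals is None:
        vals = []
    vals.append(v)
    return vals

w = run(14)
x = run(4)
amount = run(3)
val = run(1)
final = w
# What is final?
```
[14]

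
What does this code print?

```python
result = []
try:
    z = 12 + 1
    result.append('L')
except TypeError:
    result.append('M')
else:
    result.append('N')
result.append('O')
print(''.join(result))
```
LNO

else block runs when no exception occurs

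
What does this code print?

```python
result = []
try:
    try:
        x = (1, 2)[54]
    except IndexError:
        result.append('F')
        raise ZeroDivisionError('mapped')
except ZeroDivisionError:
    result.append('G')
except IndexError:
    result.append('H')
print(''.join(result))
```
FG

New ZeroDivisionError raised, caught by outer ZeroDivisionError handler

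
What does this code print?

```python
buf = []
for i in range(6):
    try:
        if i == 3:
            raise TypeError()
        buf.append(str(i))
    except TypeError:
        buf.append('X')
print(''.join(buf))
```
012X45

Exception on i=3 caught, loop continues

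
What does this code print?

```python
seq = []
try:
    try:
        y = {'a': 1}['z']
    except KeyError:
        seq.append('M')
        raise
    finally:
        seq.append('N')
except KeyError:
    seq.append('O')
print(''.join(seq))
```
MNO

finally runs before re-raised exception propagates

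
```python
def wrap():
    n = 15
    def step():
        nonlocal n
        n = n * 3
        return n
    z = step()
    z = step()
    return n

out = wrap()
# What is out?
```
135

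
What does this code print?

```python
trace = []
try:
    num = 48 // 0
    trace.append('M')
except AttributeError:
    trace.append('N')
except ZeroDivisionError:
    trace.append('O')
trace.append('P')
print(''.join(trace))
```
OP

ZeroDivisionError is caught by its specific handler, not AttributeError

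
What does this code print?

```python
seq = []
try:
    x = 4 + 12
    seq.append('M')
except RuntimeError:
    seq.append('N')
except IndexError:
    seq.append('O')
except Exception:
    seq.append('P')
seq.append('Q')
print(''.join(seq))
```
MQ

No exception, try block completes normally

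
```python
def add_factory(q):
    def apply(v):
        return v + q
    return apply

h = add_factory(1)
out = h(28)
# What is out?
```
29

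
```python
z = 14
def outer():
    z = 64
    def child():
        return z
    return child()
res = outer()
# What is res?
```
64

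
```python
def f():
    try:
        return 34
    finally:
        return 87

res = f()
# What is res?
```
87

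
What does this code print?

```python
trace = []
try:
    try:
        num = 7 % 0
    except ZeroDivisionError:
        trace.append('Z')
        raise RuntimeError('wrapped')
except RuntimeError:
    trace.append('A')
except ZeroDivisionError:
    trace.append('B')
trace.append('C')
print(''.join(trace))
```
ZAC

RuntimeError raised and caught, original ZeroDivisionError not re-raised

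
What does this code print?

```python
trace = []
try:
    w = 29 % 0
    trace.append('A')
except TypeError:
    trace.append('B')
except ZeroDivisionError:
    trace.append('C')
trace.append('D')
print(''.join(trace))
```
CD

ZeroDivisionError is caught by its specific handler, not TypeError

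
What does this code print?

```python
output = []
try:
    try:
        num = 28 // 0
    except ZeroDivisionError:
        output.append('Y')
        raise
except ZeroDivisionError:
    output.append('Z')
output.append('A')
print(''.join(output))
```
YZA

raise without argument re-raises current exception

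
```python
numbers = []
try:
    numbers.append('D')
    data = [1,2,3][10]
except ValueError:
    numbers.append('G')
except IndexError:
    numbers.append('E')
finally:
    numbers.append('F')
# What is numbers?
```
['D', 'E', 'F']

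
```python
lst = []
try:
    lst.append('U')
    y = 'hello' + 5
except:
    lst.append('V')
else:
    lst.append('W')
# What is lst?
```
['U', 'V']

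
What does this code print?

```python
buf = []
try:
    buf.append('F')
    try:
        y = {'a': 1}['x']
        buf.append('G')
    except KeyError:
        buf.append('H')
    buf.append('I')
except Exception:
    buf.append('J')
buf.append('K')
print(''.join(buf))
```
FHIK

Inner exception caught by inner handler, outer continues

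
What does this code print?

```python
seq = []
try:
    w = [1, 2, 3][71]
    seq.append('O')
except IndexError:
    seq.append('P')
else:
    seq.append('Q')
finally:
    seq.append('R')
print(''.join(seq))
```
PR

Exception: except runs, else skipped, finally runs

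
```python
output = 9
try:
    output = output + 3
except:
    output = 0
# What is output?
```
12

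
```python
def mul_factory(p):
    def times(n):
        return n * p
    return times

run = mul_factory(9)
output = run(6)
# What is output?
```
54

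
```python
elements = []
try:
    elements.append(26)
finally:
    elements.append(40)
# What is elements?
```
[26, 40]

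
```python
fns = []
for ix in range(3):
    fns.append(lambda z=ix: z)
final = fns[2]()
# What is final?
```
2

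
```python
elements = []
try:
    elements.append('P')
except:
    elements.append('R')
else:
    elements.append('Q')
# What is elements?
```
['P', 'Q']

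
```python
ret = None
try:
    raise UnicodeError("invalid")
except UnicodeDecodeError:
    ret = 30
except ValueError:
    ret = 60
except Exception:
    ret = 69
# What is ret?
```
60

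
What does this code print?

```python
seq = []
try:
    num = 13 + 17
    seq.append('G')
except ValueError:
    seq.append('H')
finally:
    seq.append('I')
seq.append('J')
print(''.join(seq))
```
GIJ

finally runs after normal execution too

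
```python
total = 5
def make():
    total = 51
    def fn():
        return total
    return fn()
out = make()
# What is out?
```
51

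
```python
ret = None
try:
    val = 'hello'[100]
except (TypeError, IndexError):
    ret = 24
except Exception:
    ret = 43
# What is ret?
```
24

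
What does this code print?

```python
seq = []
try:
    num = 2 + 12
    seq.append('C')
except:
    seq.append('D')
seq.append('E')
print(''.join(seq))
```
CE

No exception, try block completes normally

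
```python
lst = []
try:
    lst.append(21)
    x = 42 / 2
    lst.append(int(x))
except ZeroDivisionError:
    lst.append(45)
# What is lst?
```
[21, 21]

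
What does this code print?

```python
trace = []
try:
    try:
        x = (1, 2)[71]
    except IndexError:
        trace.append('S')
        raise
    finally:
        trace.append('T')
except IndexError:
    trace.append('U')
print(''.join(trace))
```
STU

finally runs before re-raised exception propagates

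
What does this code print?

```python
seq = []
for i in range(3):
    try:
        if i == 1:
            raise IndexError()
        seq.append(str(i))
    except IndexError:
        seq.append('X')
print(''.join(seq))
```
0X2

Exception on i=1 caught, loop continues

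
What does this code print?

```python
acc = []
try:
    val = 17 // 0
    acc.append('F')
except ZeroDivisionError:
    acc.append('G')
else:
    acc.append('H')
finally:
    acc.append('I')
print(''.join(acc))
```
GI

Exception: except runs, else skipped, finally runs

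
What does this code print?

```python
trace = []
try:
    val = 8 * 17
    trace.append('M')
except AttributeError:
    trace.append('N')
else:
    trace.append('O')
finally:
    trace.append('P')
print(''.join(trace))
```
MOP

else runs before finally when no exception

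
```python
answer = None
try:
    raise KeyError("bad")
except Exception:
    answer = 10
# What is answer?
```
10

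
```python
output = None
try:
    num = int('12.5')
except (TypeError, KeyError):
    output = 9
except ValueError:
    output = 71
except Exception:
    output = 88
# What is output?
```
71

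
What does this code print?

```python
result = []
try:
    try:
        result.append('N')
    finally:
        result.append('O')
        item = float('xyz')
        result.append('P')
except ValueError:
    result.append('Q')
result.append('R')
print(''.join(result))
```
NOQR

Exception in inner finally caught by outer except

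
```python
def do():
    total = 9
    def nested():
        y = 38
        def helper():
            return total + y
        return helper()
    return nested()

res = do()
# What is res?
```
47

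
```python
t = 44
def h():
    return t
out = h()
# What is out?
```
44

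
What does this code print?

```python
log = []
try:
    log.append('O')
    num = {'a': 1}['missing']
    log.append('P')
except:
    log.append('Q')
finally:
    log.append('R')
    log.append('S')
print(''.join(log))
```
OQRS

Code before exception runs, then except, then all of finally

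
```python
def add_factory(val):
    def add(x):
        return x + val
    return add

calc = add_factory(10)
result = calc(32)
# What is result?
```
42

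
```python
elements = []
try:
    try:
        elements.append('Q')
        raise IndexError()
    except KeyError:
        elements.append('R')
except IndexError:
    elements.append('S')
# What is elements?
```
['Q', 'S']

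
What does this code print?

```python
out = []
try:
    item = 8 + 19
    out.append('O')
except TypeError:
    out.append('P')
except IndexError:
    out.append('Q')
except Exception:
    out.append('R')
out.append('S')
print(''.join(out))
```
OS

No exception, try block completes normally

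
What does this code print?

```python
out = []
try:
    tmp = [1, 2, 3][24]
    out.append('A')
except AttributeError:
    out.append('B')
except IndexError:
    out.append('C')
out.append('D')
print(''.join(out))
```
CD

IndexError is caught by its specific handler, not AttributeError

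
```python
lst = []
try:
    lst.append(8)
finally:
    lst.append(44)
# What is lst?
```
[8, 44]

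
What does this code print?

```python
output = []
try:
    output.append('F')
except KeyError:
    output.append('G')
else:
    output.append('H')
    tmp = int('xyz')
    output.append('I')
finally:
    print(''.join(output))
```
FH

Try succeeds, else appends 'H', ValueError in else is uncaught, finally prints before exception propagates ('I' never appended)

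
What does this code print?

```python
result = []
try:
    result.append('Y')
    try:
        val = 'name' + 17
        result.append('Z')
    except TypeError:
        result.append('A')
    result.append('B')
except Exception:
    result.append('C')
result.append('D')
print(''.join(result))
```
YABD

Inner exception caught by inner handler, outer continues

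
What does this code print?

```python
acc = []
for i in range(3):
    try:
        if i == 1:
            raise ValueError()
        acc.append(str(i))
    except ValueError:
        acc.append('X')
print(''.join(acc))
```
0X2

Exception on i=1 caught, loop continues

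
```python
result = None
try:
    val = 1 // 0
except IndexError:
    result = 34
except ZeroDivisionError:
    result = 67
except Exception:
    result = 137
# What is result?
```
67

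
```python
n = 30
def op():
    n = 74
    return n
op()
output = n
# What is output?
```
30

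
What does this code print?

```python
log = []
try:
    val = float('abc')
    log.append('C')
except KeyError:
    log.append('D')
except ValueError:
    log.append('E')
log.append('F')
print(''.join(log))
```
EF

ValueError is caught by its specific handler, not KeyError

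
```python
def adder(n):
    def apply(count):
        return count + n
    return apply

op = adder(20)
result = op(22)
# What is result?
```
42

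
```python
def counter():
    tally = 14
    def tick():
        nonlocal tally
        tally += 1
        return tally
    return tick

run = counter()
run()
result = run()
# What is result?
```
16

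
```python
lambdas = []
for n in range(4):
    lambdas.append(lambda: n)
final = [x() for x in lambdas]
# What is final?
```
[3, 3, 3, 3]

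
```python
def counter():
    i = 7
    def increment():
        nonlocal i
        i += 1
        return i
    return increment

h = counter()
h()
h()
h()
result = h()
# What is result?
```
11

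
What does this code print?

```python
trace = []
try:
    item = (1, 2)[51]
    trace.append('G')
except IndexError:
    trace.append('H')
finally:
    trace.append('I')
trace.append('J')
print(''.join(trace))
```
HIJ

finally always runs, even after exception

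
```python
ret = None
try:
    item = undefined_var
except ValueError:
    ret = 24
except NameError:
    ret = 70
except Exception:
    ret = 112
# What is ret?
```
70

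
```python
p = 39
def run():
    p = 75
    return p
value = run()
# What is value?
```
75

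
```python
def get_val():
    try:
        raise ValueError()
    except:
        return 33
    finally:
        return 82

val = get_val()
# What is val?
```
82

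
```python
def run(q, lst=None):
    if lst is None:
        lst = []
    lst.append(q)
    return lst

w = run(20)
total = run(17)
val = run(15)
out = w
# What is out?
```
[20]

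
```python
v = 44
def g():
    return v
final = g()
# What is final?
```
44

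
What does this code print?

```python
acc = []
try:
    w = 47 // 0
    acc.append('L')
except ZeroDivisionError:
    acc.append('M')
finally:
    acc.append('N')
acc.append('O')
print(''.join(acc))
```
MNO

finally always runs, even after exception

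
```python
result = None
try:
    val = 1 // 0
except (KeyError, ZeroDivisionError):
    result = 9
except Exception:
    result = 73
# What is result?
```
9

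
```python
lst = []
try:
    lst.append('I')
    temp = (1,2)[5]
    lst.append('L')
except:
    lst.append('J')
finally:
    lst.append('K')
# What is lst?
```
['I', 'J', 'K']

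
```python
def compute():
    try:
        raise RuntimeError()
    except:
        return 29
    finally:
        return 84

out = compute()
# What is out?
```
84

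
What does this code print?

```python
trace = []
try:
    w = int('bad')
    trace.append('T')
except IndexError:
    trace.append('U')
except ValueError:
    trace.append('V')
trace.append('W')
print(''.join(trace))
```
VW

ValueError is caught by its specific handler, not IndexError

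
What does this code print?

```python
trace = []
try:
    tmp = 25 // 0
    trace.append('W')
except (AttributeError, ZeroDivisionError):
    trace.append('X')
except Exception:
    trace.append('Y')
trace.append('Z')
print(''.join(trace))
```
XZ

ZeroDivisionError matches tuple containing it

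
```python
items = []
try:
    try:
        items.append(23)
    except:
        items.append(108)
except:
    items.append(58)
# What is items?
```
[23]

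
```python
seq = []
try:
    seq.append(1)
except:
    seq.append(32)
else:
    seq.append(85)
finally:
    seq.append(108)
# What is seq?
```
[1, 85, 108]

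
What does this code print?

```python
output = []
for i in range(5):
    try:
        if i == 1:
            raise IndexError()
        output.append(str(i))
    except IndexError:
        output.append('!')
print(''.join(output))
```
0!234

Exception on i=1 caught, loop continues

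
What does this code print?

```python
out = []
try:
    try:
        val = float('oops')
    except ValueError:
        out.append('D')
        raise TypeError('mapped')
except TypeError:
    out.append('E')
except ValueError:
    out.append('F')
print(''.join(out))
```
DE

New TypeError raised, caught by outer TypeError handler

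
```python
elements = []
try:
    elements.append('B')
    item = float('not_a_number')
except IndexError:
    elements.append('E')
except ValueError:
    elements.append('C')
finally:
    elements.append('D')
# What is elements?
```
['B', 'C', 'D']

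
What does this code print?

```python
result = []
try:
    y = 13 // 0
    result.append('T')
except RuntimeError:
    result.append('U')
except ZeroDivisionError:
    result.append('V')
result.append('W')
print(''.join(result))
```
VW

ZeroDivisionError is caught by its specific handler, not RuntimeError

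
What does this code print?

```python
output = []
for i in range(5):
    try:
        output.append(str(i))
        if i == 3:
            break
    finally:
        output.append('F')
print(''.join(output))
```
0F1F2F3F

finally runs even when breaking out of loop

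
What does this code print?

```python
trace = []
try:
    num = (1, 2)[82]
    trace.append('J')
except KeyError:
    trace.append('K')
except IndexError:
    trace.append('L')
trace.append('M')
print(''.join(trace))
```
LM

IndexError is caught by its specific handler, not KeyError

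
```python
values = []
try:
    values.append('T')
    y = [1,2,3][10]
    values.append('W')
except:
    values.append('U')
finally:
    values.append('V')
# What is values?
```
['T', 'U', 'V']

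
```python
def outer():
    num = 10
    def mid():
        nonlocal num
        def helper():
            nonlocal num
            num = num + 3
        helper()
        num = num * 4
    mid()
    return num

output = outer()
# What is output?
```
52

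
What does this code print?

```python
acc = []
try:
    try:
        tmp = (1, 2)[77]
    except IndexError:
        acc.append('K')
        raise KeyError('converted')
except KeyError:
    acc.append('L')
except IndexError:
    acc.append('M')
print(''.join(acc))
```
KL

New KeyError raised, caught by outer KeyError handler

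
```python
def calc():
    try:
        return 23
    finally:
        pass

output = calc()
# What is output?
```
23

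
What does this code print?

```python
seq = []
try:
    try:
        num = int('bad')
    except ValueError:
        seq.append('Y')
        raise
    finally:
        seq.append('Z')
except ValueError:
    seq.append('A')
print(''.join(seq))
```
YZA

finally runs before re-raised exception propagates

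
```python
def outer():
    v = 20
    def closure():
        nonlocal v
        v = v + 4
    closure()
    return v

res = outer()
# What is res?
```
24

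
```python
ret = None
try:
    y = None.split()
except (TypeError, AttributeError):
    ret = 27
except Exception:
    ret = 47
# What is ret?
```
27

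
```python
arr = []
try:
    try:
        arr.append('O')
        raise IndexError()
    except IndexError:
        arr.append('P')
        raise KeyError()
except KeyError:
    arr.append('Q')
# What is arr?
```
['O', 'P', 'Q']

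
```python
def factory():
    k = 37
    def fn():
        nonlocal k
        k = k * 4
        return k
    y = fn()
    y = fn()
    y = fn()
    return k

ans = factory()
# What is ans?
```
2368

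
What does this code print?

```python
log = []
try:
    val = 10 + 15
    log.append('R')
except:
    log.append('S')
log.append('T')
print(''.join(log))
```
RT

No exception, try block completes normally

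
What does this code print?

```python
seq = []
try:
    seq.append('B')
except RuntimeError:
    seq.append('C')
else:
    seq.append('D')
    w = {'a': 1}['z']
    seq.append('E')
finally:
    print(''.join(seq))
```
BD

Try succeeds, else appends 'D', KeyError in else is uncaught, finally prints before exception propagates ('E' never appended)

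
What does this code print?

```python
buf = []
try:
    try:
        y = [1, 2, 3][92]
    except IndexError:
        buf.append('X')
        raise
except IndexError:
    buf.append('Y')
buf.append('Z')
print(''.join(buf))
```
XYZ

raise without argument re-raises current exception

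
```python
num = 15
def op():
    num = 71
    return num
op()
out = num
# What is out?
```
15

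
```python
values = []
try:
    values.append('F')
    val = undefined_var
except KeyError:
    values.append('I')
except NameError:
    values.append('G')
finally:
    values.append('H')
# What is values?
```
['F', 'G', 'H']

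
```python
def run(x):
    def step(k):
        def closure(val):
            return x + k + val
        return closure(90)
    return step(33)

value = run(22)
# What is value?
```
145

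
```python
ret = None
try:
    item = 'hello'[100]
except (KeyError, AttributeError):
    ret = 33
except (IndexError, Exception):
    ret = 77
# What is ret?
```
77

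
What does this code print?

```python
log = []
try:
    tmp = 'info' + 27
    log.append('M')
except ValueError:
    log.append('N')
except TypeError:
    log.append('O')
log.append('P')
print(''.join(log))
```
OP

TypeError is caught by its specific handler, not ValueError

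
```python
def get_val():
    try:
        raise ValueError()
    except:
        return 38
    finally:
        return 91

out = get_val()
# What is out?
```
91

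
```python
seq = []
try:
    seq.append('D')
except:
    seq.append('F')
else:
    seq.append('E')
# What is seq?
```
['D', 'E']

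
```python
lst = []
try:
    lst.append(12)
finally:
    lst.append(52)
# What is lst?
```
[12, 52]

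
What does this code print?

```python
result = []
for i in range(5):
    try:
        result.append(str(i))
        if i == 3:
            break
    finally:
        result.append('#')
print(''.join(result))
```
0#1#2#3#

finally runs even when breaking out of loop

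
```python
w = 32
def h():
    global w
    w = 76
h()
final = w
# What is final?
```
76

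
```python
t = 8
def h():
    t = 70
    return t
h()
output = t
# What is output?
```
8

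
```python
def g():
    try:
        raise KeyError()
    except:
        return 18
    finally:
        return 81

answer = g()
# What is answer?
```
81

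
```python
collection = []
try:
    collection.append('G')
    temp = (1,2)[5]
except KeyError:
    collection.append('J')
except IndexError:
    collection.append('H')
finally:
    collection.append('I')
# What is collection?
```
['G', 'H', 'I']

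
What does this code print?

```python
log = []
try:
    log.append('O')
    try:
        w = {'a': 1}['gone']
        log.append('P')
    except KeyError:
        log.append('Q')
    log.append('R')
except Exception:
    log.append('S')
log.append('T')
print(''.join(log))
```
OQRT

Inner exception caught by inner handler, outer continues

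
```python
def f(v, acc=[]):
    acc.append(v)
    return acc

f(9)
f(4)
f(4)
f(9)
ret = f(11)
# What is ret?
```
[9, 4, 4, 9, 11]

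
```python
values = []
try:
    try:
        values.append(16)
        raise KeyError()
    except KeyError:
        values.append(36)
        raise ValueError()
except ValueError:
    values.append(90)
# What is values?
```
[16, 36, 90]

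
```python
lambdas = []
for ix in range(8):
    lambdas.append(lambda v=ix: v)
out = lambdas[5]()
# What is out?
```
5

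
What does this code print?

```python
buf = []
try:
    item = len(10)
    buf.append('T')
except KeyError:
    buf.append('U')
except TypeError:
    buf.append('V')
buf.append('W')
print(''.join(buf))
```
VW

TypeError is caught by its specific handler, not KeyError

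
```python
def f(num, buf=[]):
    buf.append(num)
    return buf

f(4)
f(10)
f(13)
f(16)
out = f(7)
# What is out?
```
[4, 10, 13, 16, 7]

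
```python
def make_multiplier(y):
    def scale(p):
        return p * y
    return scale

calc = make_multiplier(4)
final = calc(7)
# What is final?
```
28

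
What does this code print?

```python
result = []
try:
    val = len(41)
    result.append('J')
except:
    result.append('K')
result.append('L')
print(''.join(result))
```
KL

Exception raised in try, caught by bare except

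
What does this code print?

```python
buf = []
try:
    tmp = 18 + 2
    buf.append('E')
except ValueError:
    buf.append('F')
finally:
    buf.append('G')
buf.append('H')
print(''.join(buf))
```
EGH

finally runs after normal execution too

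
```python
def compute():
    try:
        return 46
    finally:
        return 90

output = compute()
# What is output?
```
90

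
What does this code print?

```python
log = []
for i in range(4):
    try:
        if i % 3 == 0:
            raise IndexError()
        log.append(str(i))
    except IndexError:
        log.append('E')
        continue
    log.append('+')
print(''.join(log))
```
E1+2+E

continue in except skips rest of loop body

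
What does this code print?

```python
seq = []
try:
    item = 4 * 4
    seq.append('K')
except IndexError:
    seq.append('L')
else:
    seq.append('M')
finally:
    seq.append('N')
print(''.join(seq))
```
KMN

else runs before finally when no exception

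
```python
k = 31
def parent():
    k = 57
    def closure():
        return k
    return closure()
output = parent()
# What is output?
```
57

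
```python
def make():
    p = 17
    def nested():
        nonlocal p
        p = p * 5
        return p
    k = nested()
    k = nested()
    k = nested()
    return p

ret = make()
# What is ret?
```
2125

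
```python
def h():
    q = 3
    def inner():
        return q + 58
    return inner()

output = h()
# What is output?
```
61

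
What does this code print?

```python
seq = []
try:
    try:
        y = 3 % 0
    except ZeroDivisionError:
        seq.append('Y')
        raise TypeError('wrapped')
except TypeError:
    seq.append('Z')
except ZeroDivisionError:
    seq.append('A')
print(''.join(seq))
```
YZ

New TypeError raised, caught by outer TypeError handler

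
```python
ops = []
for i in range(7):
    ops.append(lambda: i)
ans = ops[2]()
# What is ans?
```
6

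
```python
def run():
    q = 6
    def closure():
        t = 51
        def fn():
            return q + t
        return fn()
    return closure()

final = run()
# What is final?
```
57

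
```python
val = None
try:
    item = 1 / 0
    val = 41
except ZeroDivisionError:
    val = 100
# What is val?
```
100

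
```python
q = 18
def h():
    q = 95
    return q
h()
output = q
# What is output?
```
18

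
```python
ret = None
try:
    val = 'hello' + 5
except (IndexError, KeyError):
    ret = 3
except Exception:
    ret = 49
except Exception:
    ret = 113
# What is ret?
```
49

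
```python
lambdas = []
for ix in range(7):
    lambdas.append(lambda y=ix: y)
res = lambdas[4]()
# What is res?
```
4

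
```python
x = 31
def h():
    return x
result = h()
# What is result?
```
31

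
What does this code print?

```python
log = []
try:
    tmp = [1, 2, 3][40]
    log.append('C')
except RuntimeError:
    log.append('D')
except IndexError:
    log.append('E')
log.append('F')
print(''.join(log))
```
EF

IndexError is caught by its specific handler, not RuntimeError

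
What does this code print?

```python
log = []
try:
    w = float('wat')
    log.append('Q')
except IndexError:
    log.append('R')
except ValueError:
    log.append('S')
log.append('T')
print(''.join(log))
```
ST

ValueError is caught by its specific handler, not IndexError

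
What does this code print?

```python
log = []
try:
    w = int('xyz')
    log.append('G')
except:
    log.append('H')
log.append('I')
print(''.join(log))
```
HI

Exception raised in try, caught by bare except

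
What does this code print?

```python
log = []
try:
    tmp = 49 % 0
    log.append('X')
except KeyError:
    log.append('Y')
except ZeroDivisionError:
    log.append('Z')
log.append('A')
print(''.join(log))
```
ZA

ZeroDivisionError is caught by its specific handler, not KeyError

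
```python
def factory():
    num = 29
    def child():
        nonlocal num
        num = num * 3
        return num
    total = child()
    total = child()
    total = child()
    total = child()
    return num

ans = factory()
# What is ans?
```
2349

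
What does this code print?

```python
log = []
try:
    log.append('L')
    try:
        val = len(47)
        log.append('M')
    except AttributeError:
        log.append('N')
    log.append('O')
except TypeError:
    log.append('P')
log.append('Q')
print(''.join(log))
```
LPQ

Inner handler doesn't match, propagates to outer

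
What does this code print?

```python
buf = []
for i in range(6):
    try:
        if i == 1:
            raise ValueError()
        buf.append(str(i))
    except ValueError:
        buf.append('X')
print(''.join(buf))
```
0X2345

Exception on i=1 caught, loop continues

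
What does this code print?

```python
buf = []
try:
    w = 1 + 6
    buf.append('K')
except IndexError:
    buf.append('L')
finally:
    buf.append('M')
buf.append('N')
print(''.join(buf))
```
KMN

finally runs after normal execution too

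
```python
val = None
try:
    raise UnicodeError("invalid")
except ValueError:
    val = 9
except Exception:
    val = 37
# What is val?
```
9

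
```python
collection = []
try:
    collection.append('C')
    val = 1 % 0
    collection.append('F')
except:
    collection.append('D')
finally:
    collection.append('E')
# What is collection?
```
['C', 'D', 'E']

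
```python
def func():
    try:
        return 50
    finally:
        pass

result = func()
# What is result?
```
50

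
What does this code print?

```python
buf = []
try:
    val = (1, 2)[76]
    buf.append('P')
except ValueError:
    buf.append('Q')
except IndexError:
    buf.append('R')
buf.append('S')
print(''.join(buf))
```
RS

IndexError is caught by its specific handler, not ValueError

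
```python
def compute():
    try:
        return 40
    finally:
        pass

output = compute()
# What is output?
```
40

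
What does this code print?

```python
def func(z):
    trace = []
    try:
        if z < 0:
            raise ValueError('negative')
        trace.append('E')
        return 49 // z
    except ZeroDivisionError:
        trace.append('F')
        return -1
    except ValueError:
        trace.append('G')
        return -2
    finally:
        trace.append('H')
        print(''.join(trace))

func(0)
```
EFH

z=0 causes ZeroDivisionError, caught, finally prints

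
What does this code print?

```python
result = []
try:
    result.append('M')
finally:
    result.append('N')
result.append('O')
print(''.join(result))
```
MNO

try/finally without except, no exception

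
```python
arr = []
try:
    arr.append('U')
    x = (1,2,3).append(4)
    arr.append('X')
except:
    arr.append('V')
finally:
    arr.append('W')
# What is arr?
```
['U', 'V', 'W']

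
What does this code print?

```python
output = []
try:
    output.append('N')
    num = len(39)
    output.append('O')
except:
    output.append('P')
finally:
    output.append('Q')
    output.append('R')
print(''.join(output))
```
NPQR

Code before exception runs, then except, then all of finally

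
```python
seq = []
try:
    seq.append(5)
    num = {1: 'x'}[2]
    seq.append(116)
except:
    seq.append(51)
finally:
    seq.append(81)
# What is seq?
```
[5, 51, 81]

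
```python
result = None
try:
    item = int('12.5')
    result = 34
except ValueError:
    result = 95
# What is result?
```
95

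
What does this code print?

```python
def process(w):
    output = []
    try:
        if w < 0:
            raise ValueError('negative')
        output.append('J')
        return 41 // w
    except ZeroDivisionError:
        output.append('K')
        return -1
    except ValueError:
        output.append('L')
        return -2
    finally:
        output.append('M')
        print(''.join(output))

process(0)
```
JKM

w=0 causes ZeroDivisionError, caught, finally prints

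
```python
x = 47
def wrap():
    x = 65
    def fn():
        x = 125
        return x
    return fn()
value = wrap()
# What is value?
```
125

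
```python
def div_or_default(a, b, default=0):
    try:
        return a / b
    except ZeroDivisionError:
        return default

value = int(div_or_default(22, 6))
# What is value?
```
3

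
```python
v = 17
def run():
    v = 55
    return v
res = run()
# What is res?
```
55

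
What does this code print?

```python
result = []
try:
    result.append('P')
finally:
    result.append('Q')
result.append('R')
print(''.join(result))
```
PQR

try/finally without except, no exception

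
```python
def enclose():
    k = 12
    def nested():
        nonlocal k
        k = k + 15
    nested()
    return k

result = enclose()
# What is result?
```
27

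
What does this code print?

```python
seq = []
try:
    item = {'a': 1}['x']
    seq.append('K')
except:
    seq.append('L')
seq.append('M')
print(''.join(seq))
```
LM

Exception raised in try, caught by bare except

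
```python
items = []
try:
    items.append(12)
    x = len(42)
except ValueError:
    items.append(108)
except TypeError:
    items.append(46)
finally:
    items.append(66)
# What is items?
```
[12, 46, 66]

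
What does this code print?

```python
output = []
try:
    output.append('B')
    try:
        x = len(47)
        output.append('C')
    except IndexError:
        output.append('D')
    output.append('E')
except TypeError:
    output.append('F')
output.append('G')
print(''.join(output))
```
BFG

Inner handler doesn't match, propagates to outer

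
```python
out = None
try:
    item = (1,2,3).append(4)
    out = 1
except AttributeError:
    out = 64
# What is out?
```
64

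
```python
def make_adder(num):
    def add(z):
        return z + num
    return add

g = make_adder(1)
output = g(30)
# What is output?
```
31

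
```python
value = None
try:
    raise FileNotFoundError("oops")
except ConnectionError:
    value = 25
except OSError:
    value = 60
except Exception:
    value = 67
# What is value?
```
60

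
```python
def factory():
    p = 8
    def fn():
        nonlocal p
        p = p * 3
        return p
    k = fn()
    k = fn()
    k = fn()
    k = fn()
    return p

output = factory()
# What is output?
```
648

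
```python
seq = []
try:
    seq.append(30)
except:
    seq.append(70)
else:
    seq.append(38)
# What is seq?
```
[30, 38]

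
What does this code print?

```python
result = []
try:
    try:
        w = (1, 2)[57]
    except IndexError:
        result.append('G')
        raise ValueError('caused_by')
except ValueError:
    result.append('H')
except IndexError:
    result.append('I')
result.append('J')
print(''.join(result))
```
GHJ

ValueError raised and caught, original IndexError not re-raised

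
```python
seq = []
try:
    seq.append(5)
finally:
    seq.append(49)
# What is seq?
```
[5, 49]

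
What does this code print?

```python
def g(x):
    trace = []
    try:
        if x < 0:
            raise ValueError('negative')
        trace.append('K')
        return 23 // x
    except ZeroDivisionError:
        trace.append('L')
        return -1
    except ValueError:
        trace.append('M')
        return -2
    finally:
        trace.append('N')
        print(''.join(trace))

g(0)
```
KLN

x=0 causes ZeroDivisionError, caught, finally prints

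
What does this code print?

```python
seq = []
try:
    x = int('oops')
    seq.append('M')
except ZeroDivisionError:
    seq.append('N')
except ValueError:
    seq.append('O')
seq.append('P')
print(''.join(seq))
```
OP

ValueError is caught by its specific handler, not ZeroDivisionError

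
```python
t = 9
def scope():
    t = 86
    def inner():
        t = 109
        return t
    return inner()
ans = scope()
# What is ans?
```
109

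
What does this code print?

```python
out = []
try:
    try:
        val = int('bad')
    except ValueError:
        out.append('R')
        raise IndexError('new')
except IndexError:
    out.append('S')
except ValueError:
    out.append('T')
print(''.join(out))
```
RS

New IndexError raised, caught by outer IndexError handler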